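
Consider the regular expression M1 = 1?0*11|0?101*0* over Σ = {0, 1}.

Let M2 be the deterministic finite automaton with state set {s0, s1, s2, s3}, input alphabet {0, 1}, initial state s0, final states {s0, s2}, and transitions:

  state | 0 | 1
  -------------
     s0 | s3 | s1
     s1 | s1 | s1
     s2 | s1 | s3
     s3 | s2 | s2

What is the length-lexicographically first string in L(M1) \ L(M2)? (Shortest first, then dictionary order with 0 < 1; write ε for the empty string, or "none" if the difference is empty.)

The string 10 is accepted by M1 but not by M2.
No shorter string lies in the difference, and 10 is the lexicographically first length-2 string in L(M1) \ L(M2).

10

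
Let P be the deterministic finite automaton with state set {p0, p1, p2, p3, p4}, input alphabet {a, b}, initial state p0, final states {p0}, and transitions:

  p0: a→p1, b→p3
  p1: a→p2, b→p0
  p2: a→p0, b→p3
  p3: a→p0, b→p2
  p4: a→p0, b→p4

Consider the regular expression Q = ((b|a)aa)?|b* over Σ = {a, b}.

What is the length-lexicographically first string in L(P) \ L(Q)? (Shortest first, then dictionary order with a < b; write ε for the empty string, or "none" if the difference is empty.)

The string ab is accepted by P but not by Q.
No shorter string lies in the difference, and ab is the lexicographically first length-2 string in L(P) \ L(Q).

ab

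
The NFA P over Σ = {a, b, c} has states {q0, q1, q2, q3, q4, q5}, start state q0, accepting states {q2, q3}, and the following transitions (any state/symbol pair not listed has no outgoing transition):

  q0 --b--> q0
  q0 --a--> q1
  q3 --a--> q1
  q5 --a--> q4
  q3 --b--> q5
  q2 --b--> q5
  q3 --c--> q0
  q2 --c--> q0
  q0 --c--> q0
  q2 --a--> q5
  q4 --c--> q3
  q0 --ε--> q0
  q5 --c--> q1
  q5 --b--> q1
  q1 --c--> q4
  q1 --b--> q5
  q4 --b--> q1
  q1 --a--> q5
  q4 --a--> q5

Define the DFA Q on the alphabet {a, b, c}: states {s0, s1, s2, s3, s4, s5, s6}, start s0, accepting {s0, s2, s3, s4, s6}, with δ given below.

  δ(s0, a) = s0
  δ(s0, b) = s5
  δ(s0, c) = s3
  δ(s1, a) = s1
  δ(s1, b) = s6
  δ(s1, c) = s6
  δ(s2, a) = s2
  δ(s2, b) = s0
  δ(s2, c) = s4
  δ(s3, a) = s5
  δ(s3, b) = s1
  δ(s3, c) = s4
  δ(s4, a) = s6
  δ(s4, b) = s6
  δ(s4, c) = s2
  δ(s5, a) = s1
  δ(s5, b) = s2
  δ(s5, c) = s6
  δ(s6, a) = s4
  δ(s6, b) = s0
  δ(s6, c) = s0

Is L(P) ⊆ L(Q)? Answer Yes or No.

Exploring the product automaton P × Q from the start pair (q0, s0), following both machines on each input symbol, reaches 31 state pairs: (q0, s0), (q1, s0), (q0, s5), (q0, s3), (q5, s0), (q5, s5), (q4, s3), (q1, s1), (q0, s2), (q0, s6), (q1, s5), (q0, s1), (q0, s4), (q4, s0), (q1, s3), (q4, s1), (q1, s2), (q1, s6), (q3, s4), (q5, s1), (q5, s6), (q4, s6), (q1, s4), (q5, s2), (q3, s3), (q4, s4), (q3, s6), (q5, s4), (q3, s0), (q4, s2), (q3, s2).
P accepts in {q2, q3} and Q accepts in {s0, s2, s3, s4, s6}. The reachable pairs whose P-component is accepting are (q3, s4), (q3, s3), (q3, s6), (q3, s0), (q3, s2); in each of them the Q-component is accepting too, so the product for L(P) \ L(Q) (P-component accepting, Q-component rejecting) has no reachable accepting pair and the difference is empty.
Hence every string in L(P) is also in L(Q).

Yes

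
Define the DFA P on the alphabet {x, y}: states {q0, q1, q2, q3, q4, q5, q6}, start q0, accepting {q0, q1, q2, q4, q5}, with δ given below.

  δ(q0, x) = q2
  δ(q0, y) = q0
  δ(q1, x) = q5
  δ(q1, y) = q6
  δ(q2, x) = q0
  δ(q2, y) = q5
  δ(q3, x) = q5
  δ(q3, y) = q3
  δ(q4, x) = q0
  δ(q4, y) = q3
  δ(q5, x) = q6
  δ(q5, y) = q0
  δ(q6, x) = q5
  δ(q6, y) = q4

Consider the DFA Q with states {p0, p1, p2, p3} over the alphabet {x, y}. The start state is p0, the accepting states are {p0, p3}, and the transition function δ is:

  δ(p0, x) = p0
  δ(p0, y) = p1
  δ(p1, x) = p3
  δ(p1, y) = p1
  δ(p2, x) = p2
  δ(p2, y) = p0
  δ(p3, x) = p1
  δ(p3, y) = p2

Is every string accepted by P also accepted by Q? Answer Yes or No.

No

The string y is in L(P) but not in L(Q).
So L(P) ⊄ L(Q).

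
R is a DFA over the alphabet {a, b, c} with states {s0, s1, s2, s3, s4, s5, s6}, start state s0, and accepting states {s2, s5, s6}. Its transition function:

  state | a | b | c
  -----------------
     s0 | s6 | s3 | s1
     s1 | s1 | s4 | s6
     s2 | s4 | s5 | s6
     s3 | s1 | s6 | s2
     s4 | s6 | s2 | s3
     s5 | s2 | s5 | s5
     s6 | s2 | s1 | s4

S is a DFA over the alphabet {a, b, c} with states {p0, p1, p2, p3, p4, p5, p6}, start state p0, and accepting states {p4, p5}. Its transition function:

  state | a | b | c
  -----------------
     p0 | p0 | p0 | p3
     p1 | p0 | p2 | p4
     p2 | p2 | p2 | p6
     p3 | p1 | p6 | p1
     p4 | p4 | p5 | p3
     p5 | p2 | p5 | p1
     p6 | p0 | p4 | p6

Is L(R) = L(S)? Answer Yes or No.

The string a is accepted by R but rejected by S.
So L(R) ≠ L(S).

No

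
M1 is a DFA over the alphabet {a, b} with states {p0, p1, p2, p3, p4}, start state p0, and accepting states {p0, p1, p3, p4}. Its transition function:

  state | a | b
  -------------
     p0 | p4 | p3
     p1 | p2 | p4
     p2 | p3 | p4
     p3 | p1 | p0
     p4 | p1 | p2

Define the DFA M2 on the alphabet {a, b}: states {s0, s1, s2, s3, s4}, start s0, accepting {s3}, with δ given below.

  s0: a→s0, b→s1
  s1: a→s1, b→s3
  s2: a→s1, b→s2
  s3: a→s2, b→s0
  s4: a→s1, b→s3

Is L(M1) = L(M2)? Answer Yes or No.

No

The empty string ε is accepted by M1 but rejected by M2.
So L(M1) ≠ L(M2).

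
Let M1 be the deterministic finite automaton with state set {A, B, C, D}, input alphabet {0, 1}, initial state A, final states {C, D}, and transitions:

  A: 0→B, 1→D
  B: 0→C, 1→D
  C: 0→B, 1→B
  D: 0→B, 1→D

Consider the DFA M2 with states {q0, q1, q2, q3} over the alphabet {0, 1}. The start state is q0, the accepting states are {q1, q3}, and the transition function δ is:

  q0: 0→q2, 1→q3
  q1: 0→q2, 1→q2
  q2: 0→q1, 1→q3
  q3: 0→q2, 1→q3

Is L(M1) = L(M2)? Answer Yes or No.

Yes

Exploring the product automaton M1 × M2 from the start pair (A, q0), following both machines on each input symbol, reaches 4 state pairs: (A, q0), (B, q2), (D, q3), (C, q1).
M1 accepts in {C, D} and M2 accepts in {q1, q3}. In every reachable pair the two components are either both accepting — (D, q3), (C, q1) — or both non-accepting, so no string is accepted by exactly one of the machines: L(M1) \ L(M2) and L(M2) \ L(M1) are both empty.
Hence every string is accepted by M1 iff it is accepted by M2, and the two languages coincide.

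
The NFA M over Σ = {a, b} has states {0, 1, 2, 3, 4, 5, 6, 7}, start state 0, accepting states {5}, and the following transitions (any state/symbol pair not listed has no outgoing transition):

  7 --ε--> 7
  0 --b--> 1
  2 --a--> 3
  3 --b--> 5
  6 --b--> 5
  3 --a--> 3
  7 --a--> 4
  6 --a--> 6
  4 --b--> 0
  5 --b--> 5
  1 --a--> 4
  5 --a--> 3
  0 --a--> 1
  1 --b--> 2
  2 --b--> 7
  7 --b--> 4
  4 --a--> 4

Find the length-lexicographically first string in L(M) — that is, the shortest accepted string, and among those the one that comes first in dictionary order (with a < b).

abab

A breadth-first search from 0 reaches an accepting state first via the path 0 → 1 → 2 → 3 → 5 on input abab.
No string of length < 4 is accepted (BFS exhausts all shorter strings without reaching an accepting state), and abab is the lexicographically least accepting string of length 4.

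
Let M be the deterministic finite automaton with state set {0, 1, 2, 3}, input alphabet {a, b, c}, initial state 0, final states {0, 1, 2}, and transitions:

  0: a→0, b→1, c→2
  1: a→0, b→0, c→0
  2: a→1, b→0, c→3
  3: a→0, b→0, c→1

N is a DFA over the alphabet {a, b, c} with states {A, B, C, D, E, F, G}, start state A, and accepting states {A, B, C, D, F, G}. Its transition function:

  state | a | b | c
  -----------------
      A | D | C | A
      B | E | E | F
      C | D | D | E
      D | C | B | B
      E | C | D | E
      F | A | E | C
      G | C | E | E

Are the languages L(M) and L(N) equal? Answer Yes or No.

No

The string bc is accepted by M but rejected by N.
So L(M) ≠ L(N).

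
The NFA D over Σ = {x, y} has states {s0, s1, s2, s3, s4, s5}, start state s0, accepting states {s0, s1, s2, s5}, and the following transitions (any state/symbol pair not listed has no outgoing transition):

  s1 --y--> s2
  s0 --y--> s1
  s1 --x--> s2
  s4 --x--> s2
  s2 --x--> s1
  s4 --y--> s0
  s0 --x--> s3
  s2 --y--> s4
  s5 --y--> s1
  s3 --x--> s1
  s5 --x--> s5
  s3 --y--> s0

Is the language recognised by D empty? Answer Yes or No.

No

The empty string ε is accepted: the run s0 ends in the accepting state s0.
Since at least one string is accepted, L(D) is not empty.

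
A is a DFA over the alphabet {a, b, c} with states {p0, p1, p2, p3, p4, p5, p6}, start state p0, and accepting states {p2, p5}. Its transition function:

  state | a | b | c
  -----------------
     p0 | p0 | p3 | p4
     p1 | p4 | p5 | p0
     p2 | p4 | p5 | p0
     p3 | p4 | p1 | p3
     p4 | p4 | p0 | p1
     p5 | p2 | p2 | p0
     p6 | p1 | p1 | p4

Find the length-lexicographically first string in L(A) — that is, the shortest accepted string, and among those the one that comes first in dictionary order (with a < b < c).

A breadth-first search from p0 reaches an accepting state first via the path p0 → p3 → p1 → p5 on input bbb.
No string of length < 3 is accepted (BFS exhausts all shorter strings without reaching an accepting state), and bbb is the lexicographically least accepting string of length 3.

bbb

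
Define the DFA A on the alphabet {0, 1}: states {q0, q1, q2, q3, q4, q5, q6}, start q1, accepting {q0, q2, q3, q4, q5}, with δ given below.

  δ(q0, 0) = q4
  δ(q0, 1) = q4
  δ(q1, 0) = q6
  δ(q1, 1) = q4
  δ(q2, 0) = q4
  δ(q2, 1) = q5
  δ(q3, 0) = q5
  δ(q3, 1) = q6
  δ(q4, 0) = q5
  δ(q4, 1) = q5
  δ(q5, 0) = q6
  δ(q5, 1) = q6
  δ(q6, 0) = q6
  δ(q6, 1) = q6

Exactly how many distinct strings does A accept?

3

The useful subgraph on states {q1, q4, q5} is acyclic, so L(A) is finite; the longest accepting path visits 3 useful states, giving maximum string length 2.
Counting accepting paths from q1 by length: 1 of length 1, 2 of length 2. Total 3.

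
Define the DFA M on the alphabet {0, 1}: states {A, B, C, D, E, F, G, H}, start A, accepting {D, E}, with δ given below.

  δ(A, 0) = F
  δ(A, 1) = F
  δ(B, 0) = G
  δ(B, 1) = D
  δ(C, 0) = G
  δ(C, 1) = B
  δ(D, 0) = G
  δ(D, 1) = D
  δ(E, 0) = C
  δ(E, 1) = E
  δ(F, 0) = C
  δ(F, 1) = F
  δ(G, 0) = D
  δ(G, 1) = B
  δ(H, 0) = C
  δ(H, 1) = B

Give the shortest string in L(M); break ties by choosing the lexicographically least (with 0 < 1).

0000

A breadth-first search from A reaches an accepting state first via the path A → F → C → G → D on input 0000.
No string of length < 4 is accepted (BFS exhausts all shorter strings without reaching an accepting state), and 0000 is the lexicographically least accepting string of length 4.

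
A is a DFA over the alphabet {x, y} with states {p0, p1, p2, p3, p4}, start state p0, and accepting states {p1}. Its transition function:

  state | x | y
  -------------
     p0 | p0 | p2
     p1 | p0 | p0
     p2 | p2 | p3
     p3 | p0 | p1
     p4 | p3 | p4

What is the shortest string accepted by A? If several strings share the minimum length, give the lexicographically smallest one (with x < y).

A breadth-first search from p0 reaches an accepting state first via the path p0 → p2 → p3 → p1 on input yyy.
No string of length < 3 is accepted (BFS exhausts all shorter strings without reaching an accepting state), and yyy is the lexicographically least accepting string of length 3.

yyy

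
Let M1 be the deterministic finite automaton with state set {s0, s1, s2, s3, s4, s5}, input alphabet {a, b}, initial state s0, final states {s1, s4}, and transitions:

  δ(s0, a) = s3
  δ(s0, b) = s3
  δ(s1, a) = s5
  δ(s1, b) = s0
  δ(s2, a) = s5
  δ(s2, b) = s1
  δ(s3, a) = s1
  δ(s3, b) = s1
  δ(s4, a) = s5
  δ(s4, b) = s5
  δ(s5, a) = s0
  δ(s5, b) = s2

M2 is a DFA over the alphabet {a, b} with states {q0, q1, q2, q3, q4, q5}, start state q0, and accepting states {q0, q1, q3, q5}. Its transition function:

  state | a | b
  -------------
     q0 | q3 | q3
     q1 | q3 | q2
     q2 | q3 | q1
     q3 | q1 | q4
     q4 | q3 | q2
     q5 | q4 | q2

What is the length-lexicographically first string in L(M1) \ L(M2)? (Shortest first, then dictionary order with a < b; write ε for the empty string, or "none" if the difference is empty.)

ab

The string ab is accepted by M1 but not by M2.
No shorter string lies in the difference, and ab is the lexicographically first length-2 string in L(M1) \ L(M2).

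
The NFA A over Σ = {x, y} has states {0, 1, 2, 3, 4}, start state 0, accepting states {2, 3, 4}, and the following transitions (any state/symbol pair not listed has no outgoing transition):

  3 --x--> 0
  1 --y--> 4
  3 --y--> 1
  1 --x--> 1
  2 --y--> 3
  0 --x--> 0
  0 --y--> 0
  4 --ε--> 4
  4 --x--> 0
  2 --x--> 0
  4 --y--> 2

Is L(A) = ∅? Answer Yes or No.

The states reachable from the start state are {0}.
None of the accepting states {2, 3, 4} is reachable, so no string is accepted and L(A) = ∅.

Yes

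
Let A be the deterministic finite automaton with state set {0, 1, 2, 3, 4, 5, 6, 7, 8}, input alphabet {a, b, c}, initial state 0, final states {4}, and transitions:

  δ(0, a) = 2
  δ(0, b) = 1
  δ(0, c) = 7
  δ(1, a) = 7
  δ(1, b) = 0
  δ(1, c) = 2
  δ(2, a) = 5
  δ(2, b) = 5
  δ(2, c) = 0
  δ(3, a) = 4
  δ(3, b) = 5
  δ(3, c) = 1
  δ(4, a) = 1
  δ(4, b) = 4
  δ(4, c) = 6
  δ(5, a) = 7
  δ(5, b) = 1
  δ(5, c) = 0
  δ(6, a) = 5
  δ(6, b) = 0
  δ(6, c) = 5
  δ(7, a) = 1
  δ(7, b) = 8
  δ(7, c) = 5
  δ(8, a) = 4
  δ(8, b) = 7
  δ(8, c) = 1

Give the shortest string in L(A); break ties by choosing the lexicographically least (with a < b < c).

cba

A breadth-first search from 0 reaches an accepting state first via the path 0 → 7 → 8 → 4 on input cba.
No string of length < 3 is accepted (BFS exhausts all shorter strings without reaching an accepting state), and cba is the lexicographically least accepting string of length 3.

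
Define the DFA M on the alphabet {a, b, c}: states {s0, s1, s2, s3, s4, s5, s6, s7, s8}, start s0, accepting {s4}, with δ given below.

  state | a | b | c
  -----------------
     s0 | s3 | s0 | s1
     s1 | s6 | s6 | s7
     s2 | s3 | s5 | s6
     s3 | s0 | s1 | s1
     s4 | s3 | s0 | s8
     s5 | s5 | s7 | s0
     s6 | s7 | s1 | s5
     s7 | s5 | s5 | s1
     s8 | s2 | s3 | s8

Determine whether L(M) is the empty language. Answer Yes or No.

Yes

The states reachable from the start state are {s0, s1, s3, s5, s6, s7}.
None of the accepting states {s4} is reachable, so no string is accepted and L(M) = ∅.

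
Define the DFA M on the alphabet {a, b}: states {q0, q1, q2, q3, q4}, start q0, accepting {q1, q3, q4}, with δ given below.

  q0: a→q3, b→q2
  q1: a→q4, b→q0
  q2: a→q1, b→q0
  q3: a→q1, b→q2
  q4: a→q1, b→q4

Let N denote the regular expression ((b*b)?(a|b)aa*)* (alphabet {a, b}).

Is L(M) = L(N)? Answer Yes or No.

No

The string a is accepted by M but rejected by N.
So L(M) ≠ L(N).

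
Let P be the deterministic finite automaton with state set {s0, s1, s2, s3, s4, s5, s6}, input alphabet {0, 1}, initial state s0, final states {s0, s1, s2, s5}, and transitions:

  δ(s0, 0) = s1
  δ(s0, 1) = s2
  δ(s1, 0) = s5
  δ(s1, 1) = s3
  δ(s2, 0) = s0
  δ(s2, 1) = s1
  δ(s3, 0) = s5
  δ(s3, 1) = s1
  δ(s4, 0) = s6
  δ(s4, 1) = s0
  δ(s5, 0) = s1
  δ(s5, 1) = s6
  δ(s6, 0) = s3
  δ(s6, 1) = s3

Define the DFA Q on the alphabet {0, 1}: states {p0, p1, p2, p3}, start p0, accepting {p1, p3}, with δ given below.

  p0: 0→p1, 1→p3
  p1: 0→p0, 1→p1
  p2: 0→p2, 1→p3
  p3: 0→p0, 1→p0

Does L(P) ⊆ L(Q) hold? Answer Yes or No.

The empty string ε is in L(P) but not in L(Q).
So L(P) ⊄ L(Q).

No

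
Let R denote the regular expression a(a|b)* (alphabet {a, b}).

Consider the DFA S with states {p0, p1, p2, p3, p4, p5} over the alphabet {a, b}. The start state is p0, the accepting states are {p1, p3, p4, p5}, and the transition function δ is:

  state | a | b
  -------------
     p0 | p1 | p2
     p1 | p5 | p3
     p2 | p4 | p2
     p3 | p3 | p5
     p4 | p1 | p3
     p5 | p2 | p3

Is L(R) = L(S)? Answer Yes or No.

No

The string aaa is accepted by R but rejected by S.
So L(R) ≠ L(S).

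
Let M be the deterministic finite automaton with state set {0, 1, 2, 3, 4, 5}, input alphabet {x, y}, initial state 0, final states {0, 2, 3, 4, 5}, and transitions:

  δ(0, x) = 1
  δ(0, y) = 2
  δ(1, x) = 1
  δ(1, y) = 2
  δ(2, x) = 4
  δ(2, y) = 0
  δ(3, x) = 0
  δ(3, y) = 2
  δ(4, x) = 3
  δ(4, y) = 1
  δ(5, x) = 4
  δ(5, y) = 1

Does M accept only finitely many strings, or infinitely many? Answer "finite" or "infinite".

State 1 is reachable from the start and can reach an accepting state, and it lies on the cycle 1 → 1.
Traversing that cycle any number of times yields accepted strings of unbounded length, so the language is infinite.

infinite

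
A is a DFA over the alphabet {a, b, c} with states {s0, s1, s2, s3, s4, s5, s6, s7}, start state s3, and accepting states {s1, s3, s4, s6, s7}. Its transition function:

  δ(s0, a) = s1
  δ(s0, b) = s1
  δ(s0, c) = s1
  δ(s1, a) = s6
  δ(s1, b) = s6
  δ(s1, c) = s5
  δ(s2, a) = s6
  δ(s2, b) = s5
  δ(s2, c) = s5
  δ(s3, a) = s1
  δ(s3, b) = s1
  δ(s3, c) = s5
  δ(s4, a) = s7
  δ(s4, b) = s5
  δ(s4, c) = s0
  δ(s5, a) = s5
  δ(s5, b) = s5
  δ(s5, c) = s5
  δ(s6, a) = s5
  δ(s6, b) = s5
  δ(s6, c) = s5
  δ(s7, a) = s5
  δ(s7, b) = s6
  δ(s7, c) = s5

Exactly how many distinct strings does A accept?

The useful subgraph on states {s1, s3, s6} is acyclic, so L(A) is finite; the longest accepting path visits 3 useful states, giving maximum string length 2.
Counting accepting paths from s3 by length: 1 of length 0, 2 of length 1, 4 of length 2. Total 7.

7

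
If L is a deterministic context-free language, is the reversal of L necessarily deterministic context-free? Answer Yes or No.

No

L = {c bⁿaⁿ : n≥0} ∪ {d b²ⁿaⁿ : n≥0} is a DCFL: the first symbol tells a deterministic PDA whether to pop one or two b's per a. Its reversal Lᴿ = {aⁿbⁿ c : n≥0} ∪ {aⁿb²ⁿ d : n≥0} is not. DCFLs are closed under right quotient by regular languages, and Lᴿ/{c, d} = {aⁿbⁿ : n≥0} ∪ {aⁿb²ⁿ : n≥0} — the standard context-free language accepted by no deterministic PDA (intuitively the machine would have to commit to a b-to-a ratio before the distinguishing marker arrives; formally, a DPDA for it would have a single run on aⁿb²ⁿ, accepting after the prefix aⁿbⁿ and accepting again after n more b's; an ordinary PDA that simulates it on a's and b's and, at any moment when it is accepting, may switch to reading only a fresh letter e while feeding each e to the simulation as a b, would accept aⁱbʲeᵏ (k≥1) exactly when both aⁱbʲ and aⁱbʲ⁺ᵏ are in the language, i.e. its language intersected with the regular set a*b*e⁺ would be exactly {aⁿbⁿeⁿ : n≥1} — impossible, since context-free languages are closed under intersection with regular sets and {aⁿbⁿeⁿ} is not context-free). So Lᴿ cannot be a DCFL.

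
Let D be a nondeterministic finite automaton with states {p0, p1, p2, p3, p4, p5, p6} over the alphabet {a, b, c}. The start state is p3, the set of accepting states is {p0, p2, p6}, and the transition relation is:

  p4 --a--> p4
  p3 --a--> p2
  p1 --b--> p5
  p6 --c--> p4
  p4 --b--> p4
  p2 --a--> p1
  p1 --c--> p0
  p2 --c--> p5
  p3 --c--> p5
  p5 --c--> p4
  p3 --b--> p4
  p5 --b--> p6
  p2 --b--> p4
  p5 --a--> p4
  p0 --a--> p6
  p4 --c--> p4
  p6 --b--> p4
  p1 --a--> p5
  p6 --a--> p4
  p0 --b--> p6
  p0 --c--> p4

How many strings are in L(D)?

The useful subgraph on states {p0, p1, p2, p3, p5, p6} is acyclic, so L(D) is finite; the longest accepting path visits 5 useful states, giving maximum string length 4.
Counting accepting paths from p3 by length: 1 of length 1, 1 of length 2, 2 of length 3, 4 of length 4. Total 8.

8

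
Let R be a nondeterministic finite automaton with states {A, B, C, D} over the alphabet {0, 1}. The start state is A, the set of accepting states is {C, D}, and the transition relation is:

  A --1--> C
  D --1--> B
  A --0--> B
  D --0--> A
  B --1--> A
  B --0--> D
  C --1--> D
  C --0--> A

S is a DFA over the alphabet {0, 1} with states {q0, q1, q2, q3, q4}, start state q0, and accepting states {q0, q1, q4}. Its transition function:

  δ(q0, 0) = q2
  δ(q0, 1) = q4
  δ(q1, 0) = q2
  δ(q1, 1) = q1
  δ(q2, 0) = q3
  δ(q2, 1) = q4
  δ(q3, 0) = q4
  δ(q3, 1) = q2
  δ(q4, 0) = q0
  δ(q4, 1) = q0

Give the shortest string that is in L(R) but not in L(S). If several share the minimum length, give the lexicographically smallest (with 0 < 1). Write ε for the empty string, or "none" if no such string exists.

The string 00 is accepted by R but not by S.
No shorter string lies in the difference, and 00 is the lexicographically first length-2 string in L(R) \ L(S).

00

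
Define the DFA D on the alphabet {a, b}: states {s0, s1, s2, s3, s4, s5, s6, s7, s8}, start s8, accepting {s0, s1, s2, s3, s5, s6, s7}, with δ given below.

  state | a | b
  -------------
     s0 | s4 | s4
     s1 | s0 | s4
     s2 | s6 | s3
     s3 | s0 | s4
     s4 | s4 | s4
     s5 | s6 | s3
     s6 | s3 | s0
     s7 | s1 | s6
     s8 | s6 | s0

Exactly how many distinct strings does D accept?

5

The useful subgraph on states {s0, s3, s6, s8} is acyclic, so L(D) is finite; the longest accepting path visits 4 useful states, giving maximum string length 3.
Counting accepting paths from s8 by length: 2 of length 1, 2 of length 2, 1 of length 3. Total 5.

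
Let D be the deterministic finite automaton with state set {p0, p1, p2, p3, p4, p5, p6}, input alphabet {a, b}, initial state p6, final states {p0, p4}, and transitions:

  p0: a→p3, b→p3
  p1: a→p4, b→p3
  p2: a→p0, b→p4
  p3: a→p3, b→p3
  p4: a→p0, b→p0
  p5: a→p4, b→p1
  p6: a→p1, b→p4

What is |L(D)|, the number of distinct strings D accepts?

The useful subgraph on states {p0, p1, p4, p6} is acyclic, so L(D) is finite; the longest accepting path visits 4 useful states, giving maximum string length 3.
Counting accepting paths from p6 by length: 1 of length 1, 3 of length 2, 2 of length 3. Total 6.

6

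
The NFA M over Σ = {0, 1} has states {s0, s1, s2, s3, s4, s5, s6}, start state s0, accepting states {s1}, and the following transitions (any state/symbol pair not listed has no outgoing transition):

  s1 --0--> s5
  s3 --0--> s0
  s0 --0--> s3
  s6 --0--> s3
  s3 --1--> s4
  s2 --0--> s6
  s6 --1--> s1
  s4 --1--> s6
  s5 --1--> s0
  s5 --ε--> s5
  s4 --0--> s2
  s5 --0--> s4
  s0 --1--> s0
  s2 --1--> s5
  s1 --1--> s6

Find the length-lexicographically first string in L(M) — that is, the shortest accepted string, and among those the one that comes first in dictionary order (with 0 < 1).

0111

A breadth-first search from s0 reaches an accepting state first via the path s0 → s3 → s4 → s6 → s1 on input 0111.
No string of length < 4 is accepted (BFS exhausts all shorter strings without reaching an accepting state), and 0111 is the lexicographically least accepting string of length 4.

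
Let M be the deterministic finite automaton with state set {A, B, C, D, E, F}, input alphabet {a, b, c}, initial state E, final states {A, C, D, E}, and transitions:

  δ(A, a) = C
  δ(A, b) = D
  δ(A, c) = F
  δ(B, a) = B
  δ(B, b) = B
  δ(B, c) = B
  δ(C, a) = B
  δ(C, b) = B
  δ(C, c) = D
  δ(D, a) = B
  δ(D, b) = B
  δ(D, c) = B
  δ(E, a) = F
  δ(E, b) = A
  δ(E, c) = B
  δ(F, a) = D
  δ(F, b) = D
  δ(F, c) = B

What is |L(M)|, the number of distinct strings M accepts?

9

The useful subgraph on states {A, C, D, E, F} is acyclic, so L(M) is finite; the longest accepting path visits 4 useful states, giving maximum string length 3.
Counting accepting paths from E by length: 1 of length 0, 1 of length 1, 4 of length 2, 3 of length 3. Total 9.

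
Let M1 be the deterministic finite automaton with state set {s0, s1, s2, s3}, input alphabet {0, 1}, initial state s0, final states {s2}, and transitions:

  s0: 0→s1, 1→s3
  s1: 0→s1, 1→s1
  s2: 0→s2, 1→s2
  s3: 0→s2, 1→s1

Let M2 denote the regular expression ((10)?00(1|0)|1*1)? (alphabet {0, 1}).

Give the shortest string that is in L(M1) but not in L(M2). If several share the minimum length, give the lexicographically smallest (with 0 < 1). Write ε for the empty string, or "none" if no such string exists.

The string 10 is accepted by M1 but not by M2.
No shorter string lies in the difference, and 10 is the lexicographically first length-2 string in L(M1) \ L(M2).

10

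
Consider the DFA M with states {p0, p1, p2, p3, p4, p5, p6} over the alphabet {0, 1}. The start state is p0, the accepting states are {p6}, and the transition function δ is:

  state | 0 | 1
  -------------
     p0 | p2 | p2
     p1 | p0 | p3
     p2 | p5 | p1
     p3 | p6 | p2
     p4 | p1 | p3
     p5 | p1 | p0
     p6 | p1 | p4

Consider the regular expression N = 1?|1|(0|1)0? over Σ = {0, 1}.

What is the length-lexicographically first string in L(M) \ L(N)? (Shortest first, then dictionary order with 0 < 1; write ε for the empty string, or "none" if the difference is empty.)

0110

The string 0110 is accepted by M but not by N.
No shorter string lies in the difference, and 0110 is the lexicographically first length-4 string in L(M) \ L(N).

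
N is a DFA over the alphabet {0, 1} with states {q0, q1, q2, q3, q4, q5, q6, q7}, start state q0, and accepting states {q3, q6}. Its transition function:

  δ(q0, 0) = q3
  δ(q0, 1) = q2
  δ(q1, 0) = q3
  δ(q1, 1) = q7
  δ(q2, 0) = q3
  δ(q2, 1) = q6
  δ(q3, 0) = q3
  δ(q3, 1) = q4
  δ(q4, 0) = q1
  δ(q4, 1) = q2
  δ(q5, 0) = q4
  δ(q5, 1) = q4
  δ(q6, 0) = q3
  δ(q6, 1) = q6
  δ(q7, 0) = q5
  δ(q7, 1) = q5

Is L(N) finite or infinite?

State q3 is reachable from the start and can reach an accepting state, and it lies on the cycle q3 → q3.
Traversing that cycle any number of times yields accepted strings of unbounded length, so the language is infinite.

infinite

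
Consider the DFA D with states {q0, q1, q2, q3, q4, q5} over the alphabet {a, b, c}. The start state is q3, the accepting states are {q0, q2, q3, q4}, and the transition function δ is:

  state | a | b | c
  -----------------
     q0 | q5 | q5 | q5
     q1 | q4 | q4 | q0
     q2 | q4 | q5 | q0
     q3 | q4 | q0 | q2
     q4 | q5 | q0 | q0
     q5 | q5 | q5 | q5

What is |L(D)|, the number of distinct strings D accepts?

The useful subgraph on states {q0, q2, q3, q4} is acyclic, so L(D) is finite; the longest accepting path visits 4 useful states, giving maximum string length 3.
Counting accepting paths from q3 by length: 1 of length 0, 3 of length 1, 4 of length 2, 2 of length 3. Total 10.

10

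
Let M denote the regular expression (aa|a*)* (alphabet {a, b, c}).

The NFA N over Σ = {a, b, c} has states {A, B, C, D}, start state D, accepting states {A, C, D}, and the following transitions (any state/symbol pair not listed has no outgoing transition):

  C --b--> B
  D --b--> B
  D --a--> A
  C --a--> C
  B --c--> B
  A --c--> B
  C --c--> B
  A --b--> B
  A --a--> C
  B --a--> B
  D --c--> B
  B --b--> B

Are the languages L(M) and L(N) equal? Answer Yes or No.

Yes

Converting the expression M to a DFA (subset construction, then merging equivalent states) gives the minimal DFA with states {m0, m1}, start state m0, accepting states {m0} and transitions m0: a→m0, b→m1, c→m1; m1: a→m1, b→m1, c→m1.
Exploring the product automaton M × N from the start pair (m0, D), following both machines on each input symbol, reaches 4 state pairs: (m0, D), (m0, A), (m1, B), (m0, C).
M accepts in {m0} and N accepts in {A, C, D}. In every reachable pair the two components are either both accepting — (m0, D), (m0, A), (m0, C) — or both non-accepting, so no string is accepted by exactly one of the machines: L(M) \ L(N) and L(N) \ L(M) are both empty.
Hence every string is accepted by M iff it is accepted by N, and the two languages coincide.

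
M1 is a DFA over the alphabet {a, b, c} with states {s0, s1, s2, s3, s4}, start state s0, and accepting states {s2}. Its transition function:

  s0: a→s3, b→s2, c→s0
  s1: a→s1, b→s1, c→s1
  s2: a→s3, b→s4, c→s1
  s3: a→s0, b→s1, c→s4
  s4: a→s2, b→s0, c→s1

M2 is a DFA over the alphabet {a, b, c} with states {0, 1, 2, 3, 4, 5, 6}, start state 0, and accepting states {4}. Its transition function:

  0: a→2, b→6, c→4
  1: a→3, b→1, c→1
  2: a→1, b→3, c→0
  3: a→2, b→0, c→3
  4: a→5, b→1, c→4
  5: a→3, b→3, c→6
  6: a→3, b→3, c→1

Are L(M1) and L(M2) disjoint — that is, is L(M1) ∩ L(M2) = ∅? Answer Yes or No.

Exploring the product automaton M1 × M2 from the start pair (s0, 0), following both machines on each input symbol, reaches 26 state pairs: (s0, 0), (s3, 2), (s2, 6), (s0, 4), (s0, 1), (s1, 3), (s4, 0), (s3, 3), (s4, 3), (s1, 1), (s3, 5), (s2, 1), (s1, 2), (s1, 0), (s2, 2), (s0, 6), (s1, 4), (s0, 2), (s0, 3), (s4, 6), (s4, 1), (s1, 6), (s3, 1), (s2, 3), (s1, 5), (s2, 0).
M1 accepts in {s2} and M2 accepts in {4}; no reachable pair has both components accepting, so no string drives both machines to acceptance simultaneously and L(M1) ∩ L(M2) = ∅.
So no string is accepted by both, and the intersection is empty.

Yes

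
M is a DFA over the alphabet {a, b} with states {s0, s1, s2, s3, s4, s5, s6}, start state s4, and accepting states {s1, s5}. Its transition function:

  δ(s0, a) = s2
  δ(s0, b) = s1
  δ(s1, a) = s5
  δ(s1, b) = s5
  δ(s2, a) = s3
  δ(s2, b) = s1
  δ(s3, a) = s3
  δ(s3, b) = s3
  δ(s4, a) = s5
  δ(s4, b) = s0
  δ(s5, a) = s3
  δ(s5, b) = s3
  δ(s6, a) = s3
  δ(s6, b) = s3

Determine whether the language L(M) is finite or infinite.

The useful states (reachable from s4 and able to reach an accepting state) are {s0, s1, s2, s4, s5}.
Restricted to these states the transition graph has no cycle, so every accepting path has bounded length and L is finite.

finite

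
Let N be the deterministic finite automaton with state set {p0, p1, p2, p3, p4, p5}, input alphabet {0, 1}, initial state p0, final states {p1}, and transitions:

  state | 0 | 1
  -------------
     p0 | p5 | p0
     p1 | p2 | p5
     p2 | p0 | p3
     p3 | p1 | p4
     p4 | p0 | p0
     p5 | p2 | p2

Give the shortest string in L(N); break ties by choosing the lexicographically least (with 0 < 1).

0010

A breadth-first search from p0 reaches an accepting state first via the path p0 → p5 → p2 → p3 → p1 on input 0010.
No string of length < 4 is accepted (BFS exhausts all shorter strings without reaching an accepting state), and 0010 is the lexicographically least accepting string of length 4.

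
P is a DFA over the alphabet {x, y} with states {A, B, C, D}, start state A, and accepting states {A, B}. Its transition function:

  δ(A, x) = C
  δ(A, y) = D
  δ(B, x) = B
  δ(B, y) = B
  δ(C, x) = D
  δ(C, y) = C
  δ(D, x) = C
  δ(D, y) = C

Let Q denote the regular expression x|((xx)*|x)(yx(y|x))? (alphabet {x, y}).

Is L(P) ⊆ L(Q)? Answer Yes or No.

Yes

Converting the expression Q to a DFA (subset construction, then merging equivalent states) gives the minimal DFA with states {q0, q1, q2, q3, q4, q5, q6, q7}, start state q0, accepting states {q0, q1, q3, q7} and transitions q0: x→q1, y→q2; q1: x→q3, y→q2; q2: x→q4, y→q5; q3: x→q6, y→q2; q4: x→q7, y→q7; q5: x→q5, y→q5; q6: x→q3, y→q5; q7: x→q5, y→q5.
Exploring the product automaton P × Q from the start pair (A, q0), following both machines on each input symbol, reaches 12 state pairs: (A, q0), (C, q1), (D, q2), (D, q3), (C, q2), (C, q4), (C, q5), (C, q6), (D, q4), (D, q7), (C, q7), (D, q5).
P accepts in {A, B} and Q accepts in {q0, q1, q3, q7}. The reachable pairs whose P-component is accepting are (A, q0); in each of them the Q-component is accepting too, so the product for L(P) \ L(Q) (P-component accepting, Q-component rejecting) has no reachable accepting pair and the difference is empty.
Hence every string in L(P) is also in L(Q).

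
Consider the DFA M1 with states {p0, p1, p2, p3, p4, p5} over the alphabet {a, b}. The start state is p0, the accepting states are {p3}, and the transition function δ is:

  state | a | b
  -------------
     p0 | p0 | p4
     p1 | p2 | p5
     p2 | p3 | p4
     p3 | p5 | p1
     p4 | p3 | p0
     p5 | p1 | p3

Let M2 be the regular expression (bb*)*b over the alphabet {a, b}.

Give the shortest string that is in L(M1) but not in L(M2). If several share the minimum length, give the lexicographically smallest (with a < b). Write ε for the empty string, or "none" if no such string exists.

The string ba is accepted by M1 but not by M2.
No shorter string lies in the difference, and ba is the lexicographically first length-2 string in L(M1) \ L(M2).

ba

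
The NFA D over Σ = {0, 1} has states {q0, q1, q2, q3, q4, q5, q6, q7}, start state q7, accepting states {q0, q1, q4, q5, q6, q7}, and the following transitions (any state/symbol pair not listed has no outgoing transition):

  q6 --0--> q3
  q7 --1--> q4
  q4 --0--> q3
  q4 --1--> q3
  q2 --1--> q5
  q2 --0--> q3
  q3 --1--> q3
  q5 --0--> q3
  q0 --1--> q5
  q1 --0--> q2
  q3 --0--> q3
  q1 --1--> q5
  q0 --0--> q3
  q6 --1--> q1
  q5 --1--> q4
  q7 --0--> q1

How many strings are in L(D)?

The useful subgraph on states {q1, q2, q4, q5, q7} is acyclic, so L(D) is finite; the longest accepting path visits 5 useful states, giving maximum string length 4.
Counting accepting paths from q7 by length: 1 of length 0, 2 of length 1, 1 of length 2, 2 of length 3, 1 of length 4. Total 7.

7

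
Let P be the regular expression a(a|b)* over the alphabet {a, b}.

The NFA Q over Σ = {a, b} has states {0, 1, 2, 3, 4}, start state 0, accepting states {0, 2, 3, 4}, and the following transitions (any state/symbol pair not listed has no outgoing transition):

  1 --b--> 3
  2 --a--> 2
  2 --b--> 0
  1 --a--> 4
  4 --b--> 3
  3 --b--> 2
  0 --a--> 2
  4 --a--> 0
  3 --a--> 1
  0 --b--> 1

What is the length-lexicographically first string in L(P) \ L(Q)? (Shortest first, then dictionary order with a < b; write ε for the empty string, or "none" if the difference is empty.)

abb

The string abb is accepted by P but not by Q.
No shorter string lies in the difference, and abb is the lexicographically first length-3 string in L(P) \ L(Q).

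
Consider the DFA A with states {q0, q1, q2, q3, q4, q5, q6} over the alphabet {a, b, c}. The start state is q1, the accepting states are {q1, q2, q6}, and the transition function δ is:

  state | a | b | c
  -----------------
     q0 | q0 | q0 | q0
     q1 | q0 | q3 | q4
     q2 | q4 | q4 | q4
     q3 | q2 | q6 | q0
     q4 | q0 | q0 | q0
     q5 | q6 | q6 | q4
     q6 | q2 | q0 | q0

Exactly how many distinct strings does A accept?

4

The useful subgraph on states {q1, q2, q3, q6} is acyclic, so L(A) is finite; the longest accepting path visits 4 useful states, giving maximum string length 3.
Counting accepting paths from q1 by length: 1 of length 0, 2 of length 2, 1 of length 3. Total 4.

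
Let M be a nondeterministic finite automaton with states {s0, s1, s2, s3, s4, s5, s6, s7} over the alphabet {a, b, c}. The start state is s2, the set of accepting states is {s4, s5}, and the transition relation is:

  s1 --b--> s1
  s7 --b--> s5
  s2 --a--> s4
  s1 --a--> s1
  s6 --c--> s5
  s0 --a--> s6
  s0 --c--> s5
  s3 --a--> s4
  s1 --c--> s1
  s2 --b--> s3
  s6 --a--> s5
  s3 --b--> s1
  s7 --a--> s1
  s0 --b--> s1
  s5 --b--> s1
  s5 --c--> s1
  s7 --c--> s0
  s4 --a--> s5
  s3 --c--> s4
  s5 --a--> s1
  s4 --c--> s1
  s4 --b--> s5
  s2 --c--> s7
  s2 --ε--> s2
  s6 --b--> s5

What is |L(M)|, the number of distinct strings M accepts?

The useful subgraph on states {s0, s2, s3, s4, s5, s6, s7} is acyclic, so L(M) is finite; the longest accepting path visits 5 useful states, giving maximum string length 4.
Counting accepting paths from s2 by length: 1 of length 1, 5 of length 2, 5 of length 3, 3 of length 4. Total 14.

14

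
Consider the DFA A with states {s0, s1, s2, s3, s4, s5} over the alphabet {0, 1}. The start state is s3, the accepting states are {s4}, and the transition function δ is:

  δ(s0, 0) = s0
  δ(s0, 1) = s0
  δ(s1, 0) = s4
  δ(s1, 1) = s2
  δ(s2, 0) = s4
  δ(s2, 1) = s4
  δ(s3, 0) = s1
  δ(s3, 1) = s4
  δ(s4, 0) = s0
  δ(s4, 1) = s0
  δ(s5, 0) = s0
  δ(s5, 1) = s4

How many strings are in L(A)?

The useful subgraph on states {s1, s2, s3, s4} is acyclic, so L(A) is finite; the longest accepting path visits 4 useful states, giving maximum string length 3.
Counting accepting paths from s3 by length: 1 of length 1, 1 of length 2, 2 of length 3. Total 4.

4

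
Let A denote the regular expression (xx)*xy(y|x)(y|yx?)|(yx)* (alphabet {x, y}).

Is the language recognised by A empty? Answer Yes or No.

No

The empty string ε matches the expression, so it belongs to L(A).
Since L(A) contains at least one string, it is not empty.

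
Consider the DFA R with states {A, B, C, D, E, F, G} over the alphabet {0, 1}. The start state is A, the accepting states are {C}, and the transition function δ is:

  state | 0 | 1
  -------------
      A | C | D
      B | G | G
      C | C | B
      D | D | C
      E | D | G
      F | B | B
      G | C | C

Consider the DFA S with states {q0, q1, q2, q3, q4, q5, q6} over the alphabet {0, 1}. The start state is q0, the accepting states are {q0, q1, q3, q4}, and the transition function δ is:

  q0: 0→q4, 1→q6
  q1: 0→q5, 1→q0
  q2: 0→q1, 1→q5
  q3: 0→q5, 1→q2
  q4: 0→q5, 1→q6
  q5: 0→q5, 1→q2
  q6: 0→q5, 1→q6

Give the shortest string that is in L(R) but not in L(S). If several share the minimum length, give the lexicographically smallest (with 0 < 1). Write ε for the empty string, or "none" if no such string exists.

00

The string 00 is accepted by R but not by S.
No shorter string lies in the difference, and 00 is the lexicographically first length-2 string in L(R) \ L(S).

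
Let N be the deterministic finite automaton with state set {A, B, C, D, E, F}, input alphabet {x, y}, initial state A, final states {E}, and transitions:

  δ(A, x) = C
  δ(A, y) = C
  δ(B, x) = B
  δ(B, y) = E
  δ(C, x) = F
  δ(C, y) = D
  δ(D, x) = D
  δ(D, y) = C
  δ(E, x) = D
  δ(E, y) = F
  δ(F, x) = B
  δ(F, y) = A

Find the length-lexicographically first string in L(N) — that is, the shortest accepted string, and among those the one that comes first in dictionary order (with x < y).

xxxy

A breadth-first search from A reaches an accepting state first via the path A → C → F → B → E on input xxxy.
No string of length < 4 is accepted (BFS exhausts all shorter strings without reaching an accepting state), and xxxy is the lexicographically least accepting string of length 4.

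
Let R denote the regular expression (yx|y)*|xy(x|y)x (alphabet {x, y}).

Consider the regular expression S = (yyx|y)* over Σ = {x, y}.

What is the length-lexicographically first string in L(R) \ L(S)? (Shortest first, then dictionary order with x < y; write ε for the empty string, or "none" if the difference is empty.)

yx

The string yx is accepted by R but not by S.
No shorter string lies in the difference, and yx is the lexicographically first length-2 string in L(R) \ L(S).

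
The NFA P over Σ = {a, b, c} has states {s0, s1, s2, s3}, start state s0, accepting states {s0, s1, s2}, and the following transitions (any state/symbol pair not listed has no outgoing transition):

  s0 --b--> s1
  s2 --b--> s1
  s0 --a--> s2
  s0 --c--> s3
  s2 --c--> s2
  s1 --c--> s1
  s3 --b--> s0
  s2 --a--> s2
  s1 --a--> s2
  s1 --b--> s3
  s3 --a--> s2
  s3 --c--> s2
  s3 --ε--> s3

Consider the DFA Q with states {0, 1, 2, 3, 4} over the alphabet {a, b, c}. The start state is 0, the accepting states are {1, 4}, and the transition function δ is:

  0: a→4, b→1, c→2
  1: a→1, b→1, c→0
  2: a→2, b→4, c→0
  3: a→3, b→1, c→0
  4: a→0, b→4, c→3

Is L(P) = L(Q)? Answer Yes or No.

No

The empty string ε is accepted by P but rejected by Q.
So L(P) ≠ L(Q).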